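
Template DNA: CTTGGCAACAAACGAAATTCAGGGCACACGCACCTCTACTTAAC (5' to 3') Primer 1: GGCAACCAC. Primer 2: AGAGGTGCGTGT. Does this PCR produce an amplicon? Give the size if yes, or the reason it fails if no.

Primer 1 (GGCAACCAC) does not match the top strand, and its reverse complement GTGGTTGCC does not match either.
With no annealing site for primer 1, no amplification occurs.

No product — primer 1 has no binding site in the template.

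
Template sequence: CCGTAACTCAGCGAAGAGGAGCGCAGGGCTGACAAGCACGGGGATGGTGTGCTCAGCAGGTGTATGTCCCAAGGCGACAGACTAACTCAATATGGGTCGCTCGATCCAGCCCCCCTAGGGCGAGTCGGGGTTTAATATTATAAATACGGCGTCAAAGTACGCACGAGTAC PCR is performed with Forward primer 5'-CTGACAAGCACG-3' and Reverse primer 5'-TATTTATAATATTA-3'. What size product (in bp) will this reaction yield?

Forward primer CTGACAAGCACG is found on the top strand at positions 29–40.
Reverse complement of the reverse primer: TAATATTATAAATA. This occurs on the top strand at positions 133–146.
Amplicon spans positions 29–146: 118 bp.

118 bp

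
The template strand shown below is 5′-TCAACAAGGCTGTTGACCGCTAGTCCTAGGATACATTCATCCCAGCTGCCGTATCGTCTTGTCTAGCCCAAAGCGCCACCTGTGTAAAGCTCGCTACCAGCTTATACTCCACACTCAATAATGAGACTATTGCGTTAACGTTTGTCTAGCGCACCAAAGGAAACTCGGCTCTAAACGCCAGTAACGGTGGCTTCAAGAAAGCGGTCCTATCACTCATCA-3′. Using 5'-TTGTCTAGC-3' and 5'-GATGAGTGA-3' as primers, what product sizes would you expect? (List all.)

160 bp, 77 bp

The forward primer TTGTCTAGC matches the top strand at positions 59–67, 142–150.
The reverse primer's reverse complement is TCACTCATC, matching at positions 210–218.
Each forward site pairs with the reverse site to give a product ending at position 218: sizes 160, 77 bp.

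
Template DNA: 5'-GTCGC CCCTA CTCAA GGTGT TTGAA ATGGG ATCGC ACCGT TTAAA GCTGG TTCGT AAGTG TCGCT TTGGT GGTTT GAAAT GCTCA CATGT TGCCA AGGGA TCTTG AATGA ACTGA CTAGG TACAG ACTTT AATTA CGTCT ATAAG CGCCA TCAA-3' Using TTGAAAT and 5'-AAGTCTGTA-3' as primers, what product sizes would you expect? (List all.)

The forward primer TTGAAAT matches the top strand at positions 21–27, 74–80.
The reverse primer's reverse complement is TACAGACTT, matching at positions 121–129.
Each forward site pairs with the reverse site to give a product ending at position 129: sizes 109, 56 bp.

109 bp, 56 bp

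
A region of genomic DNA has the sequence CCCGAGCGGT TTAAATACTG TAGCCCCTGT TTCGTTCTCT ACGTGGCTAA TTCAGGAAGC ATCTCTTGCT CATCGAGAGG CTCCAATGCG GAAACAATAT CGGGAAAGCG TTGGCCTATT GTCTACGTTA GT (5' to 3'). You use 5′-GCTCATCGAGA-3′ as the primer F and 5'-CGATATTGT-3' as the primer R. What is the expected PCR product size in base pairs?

Scanning the template, GCTCATCGAGA occurs at positions 68–78; this primer anneals to the bottom strand there with its 3' end pointing downstream.
Reverse complement of the reverse primer: ACAATATCG. This occurs on the top strand at positions 94–102.
Amplicon spans positions 68–102: 35 bp.

35 bp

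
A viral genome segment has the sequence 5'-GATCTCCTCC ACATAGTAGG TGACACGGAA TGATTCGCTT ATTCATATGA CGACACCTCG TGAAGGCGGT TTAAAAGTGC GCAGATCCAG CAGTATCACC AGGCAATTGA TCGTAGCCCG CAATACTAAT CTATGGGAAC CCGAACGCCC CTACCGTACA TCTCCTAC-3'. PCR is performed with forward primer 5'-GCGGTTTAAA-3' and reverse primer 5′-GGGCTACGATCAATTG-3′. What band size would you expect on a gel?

54 bp

Scanning the template, GCGGTTTAAA occurs at positions 66–75; this primer anneals to the bottom strand there with its 3' end pointing downstream.
Taking the reverse complement of GGGCTACGATCAATTG gives CAATTGATCGTAGCCC, found at positions 104–119 on the template; the primer anneals here to the top strand with its 3' end pointing upstream.
Product length = (reverse-primer end) − (forward-primer start) + 1 = 119 − 66 + 1 = 54 bp.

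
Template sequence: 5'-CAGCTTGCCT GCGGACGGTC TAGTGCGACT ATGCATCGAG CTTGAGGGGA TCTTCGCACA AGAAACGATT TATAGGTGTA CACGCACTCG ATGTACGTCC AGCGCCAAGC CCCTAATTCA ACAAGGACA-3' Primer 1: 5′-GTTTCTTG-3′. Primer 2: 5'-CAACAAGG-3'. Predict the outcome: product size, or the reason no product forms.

Primer 1 (GTTTCTTG) has reverse complement CAAGAAAC, which matches the top strand at positions 59–66; primer 1 anneals to the top strand there with its 3' end pointing upstream toward position 59.
Primer 2 (CAACAAGG) matches the top strand directly at positions 119–126; it anneals to the bottom strand with its 3' end pointing downstream toward position 126.
The 3' ends diverge (primer 1 extends toward position 1, primer 2 toward position 129), so the primers never converge on a shared product.

No product — the primers' 3' ends point away from each other.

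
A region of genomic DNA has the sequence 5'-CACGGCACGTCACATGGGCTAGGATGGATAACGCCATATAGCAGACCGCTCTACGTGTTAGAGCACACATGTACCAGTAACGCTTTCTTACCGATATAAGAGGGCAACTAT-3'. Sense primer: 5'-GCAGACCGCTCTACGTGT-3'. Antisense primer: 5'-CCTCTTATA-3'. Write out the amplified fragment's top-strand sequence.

5'-GCAGACCGCTCTACGTGTTAGAGCACACATGTACCAGTAACGCTTTCTTACCGATATAAGAGG-3'

Forward primer GCAGACCGCTCTACGTGT is found on the top strand at positions 41–58.
The reverse primer's reverse complement is TATAAGAGG, which matches the template at positions 95–103.
The product is the template from position 41 through 103 (63 bp).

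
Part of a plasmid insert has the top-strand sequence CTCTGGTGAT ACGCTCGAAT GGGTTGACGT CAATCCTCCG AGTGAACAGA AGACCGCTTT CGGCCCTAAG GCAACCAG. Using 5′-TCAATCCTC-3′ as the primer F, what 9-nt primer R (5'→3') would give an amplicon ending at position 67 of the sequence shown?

5'-AGGGCCGAA-3'

The forward primer binds at positions 30–38; the product's 3' end on the top strand is position 67.
The reverse primer anneals to the top strand over positions 59–67, i.e. to TTCGGCCCT.
Its sequence written 5'→3' is the reverse complement: AGGGCCGAA.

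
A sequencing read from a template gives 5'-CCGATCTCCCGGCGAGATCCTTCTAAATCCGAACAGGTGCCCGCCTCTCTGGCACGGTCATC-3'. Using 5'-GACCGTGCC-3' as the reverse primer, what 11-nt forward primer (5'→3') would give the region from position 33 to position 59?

5'-ACAGGTGCCCG-3'

The reverse primer's reverse complement GGCACGGTC matches the template at positions 51–59; the product starts at position 33.
The forward primer is identical to the top strand over positions 33–43: ACAGGTGCCCG.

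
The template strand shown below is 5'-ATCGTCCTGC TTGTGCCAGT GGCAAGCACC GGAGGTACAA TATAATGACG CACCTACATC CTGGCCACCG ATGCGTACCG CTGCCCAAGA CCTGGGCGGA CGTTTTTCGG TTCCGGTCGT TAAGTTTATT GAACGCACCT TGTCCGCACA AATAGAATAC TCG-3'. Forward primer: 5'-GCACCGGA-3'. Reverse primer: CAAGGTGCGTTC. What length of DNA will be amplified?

Scanning the template, GCACCGGA occurs at positions 26–33; this primer anneals to the bottom strand there with its 3' end pointing downstream.
Taking the reverse complement of CAAGGTGCGTTC gives GAACGCACCTTG, found at positions 131–142 on the template; the primer anneals here to the top strand with its 3' end pointing upstream.
Amplicon spans positions 26–142: 117 bp.

117 bp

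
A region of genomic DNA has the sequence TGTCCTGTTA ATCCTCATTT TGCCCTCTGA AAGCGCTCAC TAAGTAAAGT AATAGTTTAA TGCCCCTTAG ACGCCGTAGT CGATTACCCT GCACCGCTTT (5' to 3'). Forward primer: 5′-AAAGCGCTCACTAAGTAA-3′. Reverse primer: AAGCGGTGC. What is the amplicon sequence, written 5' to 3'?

Forward primer AAAGCGCTCACTAAGTAA is found on the top strand at positions 30–47.
Reverse complement of the reverse primer: GCACCGCTT. This occurs on the top strand at positions 91–99.
The product is the template from position 30 through 99 (70 bp).

5'-AAAGCGCTCACTAAGTAAAGTAATAGTTTAATGCCCCTTAGACGCCGTAGTCGATTACCCTGCACCGCTT-3'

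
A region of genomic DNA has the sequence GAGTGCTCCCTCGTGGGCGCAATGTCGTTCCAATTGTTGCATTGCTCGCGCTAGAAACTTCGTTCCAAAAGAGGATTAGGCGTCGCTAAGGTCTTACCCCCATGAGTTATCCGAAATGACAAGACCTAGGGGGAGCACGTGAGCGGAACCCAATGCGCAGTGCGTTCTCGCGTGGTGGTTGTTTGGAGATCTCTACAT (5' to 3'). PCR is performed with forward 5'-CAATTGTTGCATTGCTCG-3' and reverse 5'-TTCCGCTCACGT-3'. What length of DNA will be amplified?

118 bp

Forward primer CAATTGTTGCATTGCTCG is found on the top strand at positions 31–48.
The reverse primer's reverse complement is ACGTGAGCGGAA, which matches the template at positions 137–148.
The product runs from position 31 to position 148, so its length is 148 − 31 + 1 = 118 bp.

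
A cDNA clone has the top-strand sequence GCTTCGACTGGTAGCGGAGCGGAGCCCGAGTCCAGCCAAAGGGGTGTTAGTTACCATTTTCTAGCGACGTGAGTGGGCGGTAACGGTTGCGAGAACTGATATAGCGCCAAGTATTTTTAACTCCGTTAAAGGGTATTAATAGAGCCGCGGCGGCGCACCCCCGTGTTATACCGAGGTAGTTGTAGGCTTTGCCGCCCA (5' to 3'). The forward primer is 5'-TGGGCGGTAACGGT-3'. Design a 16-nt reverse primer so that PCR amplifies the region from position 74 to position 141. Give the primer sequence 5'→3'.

5'-TATTAATACCCTTTAA-3'

The product's 3' end on the top strand is position 141.
The reverse primer anneals to the top strand over positions 126–141, i.e. to TTAAAGGGTATTAATA.
Its sequence written 5'→3' is the reverse complement: TATTAATACCCTTTAA.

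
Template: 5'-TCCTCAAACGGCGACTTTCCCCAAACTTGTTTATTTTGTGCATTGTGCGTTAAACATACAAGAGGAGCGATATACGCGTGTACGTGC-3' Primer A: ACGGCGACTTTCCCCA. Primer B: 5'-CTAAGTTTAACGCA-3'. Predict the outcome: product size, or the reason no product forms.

No product — primer B has no binding site in the template.

Primer B (CTAAGTTTAACGCA) does not match the top strand, and its reverse complement TGCGTTAAACTTAG does not match either.
With no annealing site for primer B, no amplification occurs.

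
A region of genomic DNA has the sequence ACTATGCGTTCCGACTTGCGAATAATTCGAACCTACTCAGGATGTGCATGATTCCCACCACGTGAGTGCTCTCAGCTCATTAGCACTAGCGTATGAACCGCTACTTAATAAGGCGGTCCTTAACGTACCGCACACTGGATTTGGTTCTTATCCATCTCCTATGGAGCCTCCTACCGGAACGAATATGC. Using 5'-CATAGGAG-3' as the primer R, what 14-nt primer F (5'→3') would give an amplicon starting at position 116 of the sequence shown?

5'-GTCCTTAACGTACC-3'

The reverse primer's reverse complement CTCCTATG matches the template at positions 156–163; the product starts at position 116.
The forward primer is identical to the top strand over positions 116–129: GTCCTTAACGTACC.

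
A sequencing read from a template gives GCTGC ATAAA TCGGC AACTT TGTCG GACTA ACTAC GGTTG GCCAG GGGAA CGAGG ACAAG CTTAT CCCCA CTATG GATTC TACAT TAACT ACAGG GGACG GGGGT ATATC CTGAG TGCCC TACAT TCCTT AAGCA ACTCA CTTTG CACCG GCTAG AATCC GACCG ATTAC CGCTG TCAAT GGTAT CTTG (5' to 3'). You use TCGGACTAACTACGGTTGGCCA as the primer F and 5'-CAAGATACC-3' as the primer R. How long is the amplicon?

Scanning the template, TCGGACTAACTACGGTTGGCCA occurs at positions 23–44; this primer anneals to the bottom strand there with its 3' end pointing downstream.
Taking the reverse complement of CAAGATACC gives GGTATCTTG, found at positions 181–189 on the template; the primer anneals here to the top strand with its 3' end pointing upstream.
The product runs from position 23 to position 189, so its length is 189 − 23 + 1 = 167 bp.

167 bp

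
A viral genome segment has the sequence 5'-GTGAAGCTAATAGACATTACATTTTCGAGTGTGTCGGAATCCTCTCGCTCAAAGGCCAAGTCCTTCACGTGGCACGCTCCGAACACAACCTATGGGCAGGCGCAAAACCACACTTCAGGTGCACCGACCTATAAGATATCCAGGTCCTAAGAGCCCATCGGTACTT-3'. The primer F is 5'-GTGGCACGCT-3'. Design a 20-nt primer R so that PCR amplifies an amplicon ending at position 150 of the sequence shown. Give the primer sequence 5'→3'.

5'-TTAGGACCTGGATATCTTAT-3'

The forward primer binds at positions 69–78; the product's 3' end on the top strand is position 150.
The reverse primer anneals to the top strand over positions 131–150, i.e. to ATAAGATATCCAGGTCCTAA.
Its sequence written 5'→3' is the reverse complement: TTAGGACCTGGATATCTTAT.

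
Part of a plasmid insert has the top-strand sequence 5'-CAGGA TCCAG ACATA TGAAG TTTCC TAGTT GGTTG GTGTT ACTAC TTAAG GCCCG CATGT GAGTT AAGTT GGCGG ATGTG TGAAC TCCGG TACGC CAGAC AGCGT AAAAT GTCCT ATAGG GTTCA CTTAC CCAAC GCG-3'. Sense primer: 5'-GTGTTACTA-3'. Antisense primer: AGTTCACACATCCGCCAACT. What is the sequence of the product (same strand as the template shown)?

5'-GTGTTACTACTTAAGGCCCGCATGTGAGTTAAGTTGGCGGATGTGTGAACT-3'

Scanning the template, GTGTTACTA occurs at positions 36–44; this primer anneals to the bottom strand there with its 3' end pointing downstream.
Reverse complement of the reverse primer: AGTTGGCGGATGTGTGAACT. This occurs on the top strand at positions 67–86.
The product is the template from position 36 through 86 (51 bp).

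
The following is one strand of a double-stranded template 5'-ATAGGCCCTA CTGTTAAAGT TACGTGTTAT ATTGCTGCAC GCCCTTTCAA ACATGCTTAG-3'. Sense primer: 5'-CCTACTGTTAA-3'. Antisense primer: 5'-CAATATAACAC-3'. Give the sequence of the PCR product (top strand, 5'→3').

Forward primer CCTACTGTTAA is found on the top strand at positions 7–17.
The reverse primer's reverse complement is GTGTTATATTG, which matches the template at positions 24–34.
The product is the template from position 7 through 34 (28 bp).

5'-CCTACTGTTAAAGTTACGTGTTATATTG-3'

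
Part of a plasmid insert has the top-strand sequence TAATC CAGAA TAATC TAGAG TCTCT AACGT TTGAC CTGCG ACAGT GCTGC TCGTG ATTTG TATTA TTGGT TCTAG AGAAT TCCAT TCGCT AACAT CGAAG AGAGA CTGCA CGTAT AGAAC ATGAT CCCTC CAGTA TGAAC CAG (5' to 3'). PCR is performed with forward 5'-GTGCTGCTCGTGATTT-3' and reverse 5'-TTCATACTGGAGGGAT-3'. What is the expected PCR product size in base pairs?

The forward primer matches the template at positions 44–59.
Reverse complement of the reverse primer: ATCCCTCCAGTATGAA. This occurs on the top strand at positions 124–139.
Product length = (reverse-primer end) − (forward-primer start) + 1 = 139 − 44 + 1 = 96 bp.

96 bp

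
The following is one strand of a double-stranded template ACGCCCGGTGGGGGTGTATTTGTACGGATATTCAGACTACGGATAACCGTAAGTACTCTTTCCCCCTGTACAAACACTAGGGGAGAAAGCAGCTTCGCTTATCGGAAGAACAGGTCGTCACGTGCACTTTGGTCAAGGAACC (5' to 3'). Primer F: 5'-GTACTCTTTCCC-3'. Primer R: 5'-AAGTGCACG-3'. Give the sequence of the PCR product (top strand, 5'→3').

Scanning the template, GTACTCTTTCCC occurs at positions 53–64; this primer anneals to the bottom strand there with its 3' end pointing downstream.
The reverse primer's reverse complement is CGTGCACTT, which matches the template at positions 121–129.
The product is the template from position 53 through 129 (77 bp).

5'-GTACTCTTTCCCCCTGTACAAACACTAGGGGAGAAAGCAGCTTCGCTTATCGGAAGAACAGGTCGTCACGTGCACTT-3'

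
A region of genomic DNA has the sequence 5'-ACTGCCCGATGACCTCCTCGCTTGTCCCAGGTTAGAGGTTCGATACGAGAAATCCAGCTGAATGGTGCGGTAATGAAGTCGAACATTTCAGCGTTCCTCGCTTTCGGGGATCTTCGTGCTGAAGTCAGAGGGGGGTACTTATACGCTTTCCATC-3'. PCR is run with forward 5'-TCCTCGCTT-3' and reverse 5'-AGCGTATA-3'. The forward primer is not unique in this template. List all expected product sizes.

The forward primer TCCTCGCTT matches the top strand at positions 15–23, 95–103.
The reverse primer's reverse complement is TATACGCT, matching at positions 140–147.
Each forward site pairs with the reverse site to give a product ending at position 147: sizes 133, 53 bp.

133 bp, 53 bp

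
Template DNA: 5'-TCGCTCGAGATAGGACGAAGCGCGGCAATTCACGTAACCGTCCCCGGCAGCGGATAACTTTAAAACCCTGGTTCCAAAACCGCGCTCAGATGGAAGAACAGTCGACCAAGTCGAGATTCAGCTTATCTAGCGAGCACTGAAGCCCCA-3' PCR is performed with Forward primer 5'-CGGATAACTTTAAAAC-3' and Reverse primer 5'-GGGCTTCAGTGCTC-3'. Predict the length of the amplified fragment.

Forward primer CGGATAACTTTAAAAC is found on the top strand at positions 51–66.
Taking the reverse complement of GGGCTTCAGTGCTC gives GAGCACTGAAGCCC, found at positions 132–145 on the template; the primer anneals here to the top strand with its 3' end pointing upstream.
Product length = (reverse-primer end) − (forward-primer start) + 1 = 145 − 51 + 1 = 95 bp.

95 bp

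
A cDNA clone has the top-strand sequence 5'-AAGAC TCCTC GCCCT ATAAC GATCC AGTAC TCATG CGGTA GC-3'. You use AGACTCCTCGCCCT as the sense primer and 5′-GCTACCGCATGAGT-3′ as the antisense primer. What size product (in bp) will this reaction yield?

41 bp

Forward primer AGACTCCTCGCCCT is found on the top strand at positions 2–15.
Reverse complement of the reverse primer: ACTCATGCGGTAGC. This occurs on the top strand at positions 29–42.
Amplicon spans positions 2–42: 41 bp.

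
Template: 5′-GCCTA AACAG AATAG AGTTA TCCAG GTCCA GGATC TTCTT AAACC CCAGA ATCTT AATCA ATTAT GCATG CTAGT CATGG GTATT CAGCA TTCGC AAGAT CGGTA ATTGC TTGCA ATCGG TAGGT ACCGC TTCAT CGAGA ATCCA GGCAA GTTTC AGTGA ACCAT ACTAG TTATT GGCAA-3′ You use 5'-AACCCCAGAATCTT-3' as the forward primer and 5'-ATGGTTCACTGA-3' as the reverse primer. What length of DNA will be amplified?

124 bp

Forward primer AACCCCAGAATCTT is found on the top strand at positions 42–55.
Taking the reverse complement of ATGGTTCACTGA gives TCAGTGAACCAT, found at positions 154–165 on the template; the primer anneals here to the top strand with its 3' end pointing upstream.
Product length = (reverse-primer end) − (forward-primer start) + 1 = 165 − 42 + 1 = 124 bp.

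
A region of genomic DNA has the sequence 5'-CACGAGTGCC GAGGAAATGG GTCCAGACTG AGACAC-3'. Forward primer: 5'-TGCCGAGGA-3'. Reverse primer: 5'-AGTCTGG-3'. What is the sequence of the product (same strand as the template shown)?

Scanning the template, TGCCGAGGA occurs at positions 7–15; this primer anneals to the bottom strand there with its 3' end pointing downstream.
Reverse complement of the reverse primer: CCAGACT. This occurs on the top strand at positions 23–29.
The product is the template from position 7 through 29 (23 bp).

5'-TGCCGAGGAAATGGGTCCAGACT-3'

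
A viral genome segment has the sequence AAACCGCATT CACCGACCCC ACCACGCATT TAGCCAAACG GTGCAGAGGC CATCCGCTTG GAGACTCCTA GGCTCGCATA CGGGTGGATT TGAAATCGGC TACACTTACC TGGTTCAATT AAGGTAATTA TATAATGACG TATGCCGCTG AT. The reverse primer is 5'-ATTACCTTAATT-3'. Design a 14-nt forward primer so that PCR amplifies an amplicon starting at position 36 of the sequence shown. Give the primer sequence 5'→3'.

The reverse primer's reverse complement AATTAAGGTAAT matches the template at positions 117–128; the product starts at position 36.
The forward primer is identical to the top strand over positions 36–49: AAACGGTGCAGAGG.

5'-AAACGGTGCAGAGG-3'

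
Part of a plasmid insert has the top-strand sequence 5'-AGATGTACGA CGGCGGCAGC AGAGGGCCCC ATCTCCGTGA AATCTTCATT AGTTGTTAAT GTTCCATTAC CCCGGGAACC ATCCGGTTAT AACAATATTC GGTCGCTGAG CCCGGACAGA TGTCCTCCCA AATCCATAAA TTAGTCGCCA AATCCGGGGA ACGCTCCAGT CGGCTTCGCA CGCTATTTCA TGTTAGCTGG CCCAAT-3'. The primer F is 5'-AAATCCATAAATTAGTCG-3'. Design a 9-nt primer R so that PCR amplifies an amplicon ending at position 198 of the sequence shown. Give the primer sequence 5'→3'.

5'-AGCTAACAT-3'

The forward primer binds at positions 130–147; the product's 3' end on the top strand is position 198.
The reverse primer anneals to the top strand over positions 190–198, i.e. to ATGTTAGCT.
Its sequence written 5'→3' is the reverse complement: AGCTAACAT.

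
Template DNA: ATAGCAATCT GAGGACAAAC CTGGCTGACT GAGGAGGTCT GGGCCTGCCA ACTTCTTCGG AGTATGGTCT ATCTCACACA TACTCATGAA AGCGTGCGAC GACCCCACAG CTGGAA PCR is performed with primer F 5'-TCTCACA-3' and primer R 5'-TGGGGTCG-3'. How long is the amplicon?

36 bp

Forward primer TCTCACA is found on the top strand at positions 72–78.
Reverse complement of the reverse primer: CGACCCCA. This occurs on the top strand at positions 100–107.
Amplicon spans positions 72–107: 36 bp.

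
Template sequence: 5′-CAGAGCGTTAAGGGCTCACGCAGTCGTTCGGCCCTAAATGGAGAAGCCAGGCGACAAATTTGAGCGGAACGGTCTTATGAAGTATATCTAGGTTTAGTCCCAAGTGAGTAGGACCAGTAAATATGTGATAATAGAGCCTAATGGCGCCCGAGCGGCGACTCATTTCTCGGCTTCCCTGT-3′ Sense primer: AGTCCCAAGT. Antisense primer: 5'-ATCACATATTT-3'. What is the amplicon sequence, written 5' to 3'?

The forward primer matches the template at positions 96–105.
Taking the reverse complement of ATCACATATTT gives AAATATGTGAT, found at positions 119–129 on the template; the primer anneals here to the top strand with its 3' end pointing upstream.
The product is the template from position 96 through 129 (34 bp).

5'-AGTCCCAAGTGAGTAGGACCAGTAAATATGTGAT-3'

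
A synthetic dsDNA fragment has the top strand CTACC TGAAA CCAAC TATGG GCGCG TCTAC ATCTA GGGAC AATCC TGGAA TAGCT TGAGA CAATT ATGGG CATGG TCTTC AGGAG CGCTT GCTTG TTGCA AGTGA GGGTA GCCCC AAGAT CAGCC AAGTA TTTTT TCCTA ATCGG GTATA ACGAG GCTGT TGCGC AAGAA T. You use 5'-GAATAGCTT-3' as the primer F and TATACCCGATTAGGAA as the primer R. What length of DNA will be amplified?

103 bp

Scanning the template, GAATAGCTT occurs at positions 48–56; this primer anneals to the bottom strand there with its 3' end pointing downstream.
Reverse complement of the reverse primer: TTCCTAATCGGGTATA. This occurs on the top strand at positions 135–150.
The product runs from position 48 to position 150, so its length is 150 − 48 + 1 = 103 bp.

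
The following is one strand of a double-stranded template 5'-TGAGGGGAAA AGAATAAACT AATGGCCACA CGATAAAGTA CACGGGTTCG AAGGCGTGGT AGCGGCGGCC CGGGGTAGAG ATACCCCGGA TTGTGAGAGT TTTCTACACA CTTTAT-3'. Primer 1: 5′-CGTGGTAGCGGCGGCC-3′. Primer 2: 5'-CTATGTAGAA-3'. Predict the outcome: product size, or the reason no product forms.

Primer 2 (CTATGTAGAA) does not match the top strand, and its reverse complement TTCTACATAG does not match either.
With no annealing site for primer 2, no amplification occurs.

No product — primer 2 has no binding site in the template.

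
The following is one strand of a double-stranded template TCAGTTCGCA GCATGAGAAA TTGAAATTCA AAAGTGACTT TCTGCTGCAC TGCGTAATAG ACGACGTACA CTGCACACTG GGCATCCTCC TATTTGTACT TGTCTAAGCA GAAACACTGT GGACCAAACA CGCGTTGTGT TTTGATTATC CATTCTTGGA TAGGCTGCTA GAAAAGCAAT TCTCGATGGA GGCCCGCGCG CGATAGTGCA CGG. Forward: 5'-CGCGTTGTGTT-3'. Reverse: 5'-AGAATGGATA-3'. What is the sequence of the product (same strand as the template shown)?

5'-CGCGTTGTGTTTTGATTATCCATTCT-3'

The forward primer matches the template at positions 131–141.
Reverse complement of the reverse primer: TATCCATTCT. This occurs on the top strand at positions 147–156.
The product is the template from position 131 through 156 (26 bp).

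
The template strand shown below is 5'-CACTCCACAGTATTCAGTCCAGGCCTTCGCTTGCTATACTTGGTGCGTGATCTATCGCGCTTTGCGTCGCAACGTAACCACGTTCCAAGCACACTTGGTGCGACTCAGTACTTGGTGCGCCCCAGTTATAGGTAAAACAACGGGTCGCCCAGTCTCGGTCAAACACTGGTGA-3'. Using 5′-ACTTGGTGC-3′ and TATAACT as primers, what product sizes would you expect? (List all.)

The forward primer ACTTGGTGC matches the top strand at positions 38–46, 93–101, 110–118.
The reverse primer's reverse complement is AGTTATA, matching at positions 124–130.
Each forward site pairs with the reverse site to give a product ending at position 130: sizes 93, 38, 21 bp.

93 bp, 38 bp, 21 bp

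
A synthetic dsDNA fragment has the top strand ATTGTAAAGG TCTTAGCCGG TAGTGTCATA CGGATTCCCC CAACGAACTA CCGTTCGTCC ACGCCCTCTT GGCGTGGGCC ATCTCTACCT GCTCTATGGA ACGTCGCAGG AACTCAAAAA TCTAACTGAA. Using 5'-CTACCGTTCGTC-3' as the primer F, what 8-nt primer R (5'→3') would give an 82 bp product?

The forward primer binds at positions 48–59, so an 82 bp product ends at position 48 + 82 − 1 = 129.
The reverse primer anneals to the top strand over positions 122–129, i.e. to CTAACTGA.
Its sequence written 5'→3' is the reverse complement: TCAGTTAG.

5'-TCAGTTAG-3'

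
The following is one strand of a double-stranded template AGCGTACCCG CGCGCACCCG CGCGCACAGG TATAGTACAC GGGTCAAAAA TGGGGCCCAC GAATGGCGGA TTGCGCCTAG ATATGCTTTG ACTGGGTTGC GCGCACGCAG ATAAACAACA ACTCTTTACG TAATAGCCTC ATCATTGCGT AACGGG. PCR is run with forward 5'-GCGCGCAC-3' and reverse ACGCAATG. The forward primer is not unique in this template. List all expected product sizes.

The forward primer GCGCGCAC matches the top strand at positions 10–17, 20–27, 99–106.
The reverse primer's reverse complement is CATTGCGT, matching at positions 143–150.
Each forward site pairs with the reverse site to give a product ending at position 150: sizes 141, 131, 52 bp.

141 bp, 131 bp, 52 bp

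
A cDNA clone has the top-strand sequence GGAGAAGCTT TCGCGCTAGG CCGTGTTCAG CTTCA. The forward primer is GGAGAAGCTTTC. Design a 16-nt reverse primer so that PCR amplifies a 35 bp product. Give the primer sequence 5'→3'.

5'-TGAAGCTGAACACGGC-3'

The forward primer binds at positions 1–12, so a 35 bp product ends at position 1 + 35 − 1 = 35.
The reverse primer anneals to the top strand over positions 20–35, i.e. to GCCGTGTTCAGCTTCA.
Its sequence written 5'→3' is the reverse complement: TGAAGCTGAACACGGC.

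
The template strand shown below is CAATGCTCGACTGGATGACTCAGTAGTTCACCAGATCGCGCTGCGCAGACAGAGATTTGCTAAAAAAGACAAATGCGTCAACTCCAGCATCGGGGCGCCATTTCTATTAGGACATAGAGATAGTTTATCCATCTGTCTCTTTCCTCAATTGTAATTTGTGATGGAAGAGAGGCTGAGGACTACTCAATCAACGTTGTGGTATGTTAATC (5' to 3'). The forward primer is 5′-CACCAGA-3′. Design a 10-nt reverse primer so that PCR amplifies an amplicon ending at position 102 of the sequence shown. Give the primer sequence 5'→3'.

The forward primer binds at positions 29–35; the product's 3' end on the top strand is position 102.
The reverse primer anneals to the top strand over positions 93–102, i.e. to GGGCGCCATT.
Its sequence written 5'→3' is the reverse complement: AATGGCGCCC.

5'-AATGGCGCCC-3'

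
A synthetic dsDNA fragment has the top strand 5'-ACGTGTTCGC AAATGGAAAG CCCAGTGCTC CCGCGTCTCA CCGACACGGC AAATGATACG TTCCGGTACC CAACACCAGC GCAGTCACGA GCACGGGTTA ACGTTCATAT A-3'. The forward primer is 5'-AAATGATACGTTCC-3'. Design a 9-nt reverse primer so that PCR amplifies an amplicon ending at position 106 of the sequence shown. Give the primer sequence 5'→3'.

5'-GAACGTTAA-3'

The forward primer binds at positions 51–64; the product's 3' end on the top strand is position 106.
The reverse primer anneals to the top strand over positions 98–106, i.e. to TTAACGTTC.
Its sequence written 5'→3' is the reverse complement: GAACGTTAA.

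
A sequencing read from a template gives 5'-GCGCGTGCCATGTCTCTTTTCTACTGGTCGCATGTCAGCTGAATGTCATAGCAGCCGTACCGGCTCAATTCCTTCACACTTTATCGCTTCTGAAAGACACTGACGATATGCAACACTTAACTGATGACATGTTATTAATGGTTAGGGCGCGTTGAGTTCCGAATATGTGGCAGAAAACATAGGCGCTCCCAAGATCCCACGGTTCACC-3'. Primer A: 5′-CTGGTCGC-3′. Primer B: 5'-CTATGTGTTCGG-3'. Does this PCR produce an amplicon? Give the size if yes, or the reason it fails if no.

No product — primer B has no binding site in the template.

Primer B (CTATGTGTTCGG) does not match the top strand, and its reverse complement CCGAACACATAG does not match either.
With no annealing site for primer B, no amplification occurs.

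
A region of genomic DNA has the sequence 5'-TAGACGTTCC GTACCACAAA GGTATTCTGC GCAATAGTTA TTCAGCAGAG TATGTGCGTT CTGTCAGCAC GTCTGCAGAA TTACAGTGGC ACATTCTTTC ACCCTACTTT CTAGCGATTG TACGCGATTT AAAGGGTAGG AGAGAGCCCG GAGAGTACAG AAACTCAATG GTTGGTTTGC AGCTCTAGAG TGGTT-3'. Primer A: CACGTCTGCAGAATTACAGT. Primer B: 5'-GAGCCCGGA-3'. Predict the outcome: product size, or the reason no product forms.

Primer A (CACGTCTGCAGAATTACAGT) matches the top strand at positions 68–87 (3' end points downstream).
Primer B (GAGCCCGGA) also matches the top strand directly, at positions 144–152 — its reverse complement TCCGGGCTC is not present.
Both primers anneal to the bottom strand with 3' ends pointing the same way, so neither can prime synthesis back toward the other.

No product — both primers anneal to the same strand and extend in the same direction.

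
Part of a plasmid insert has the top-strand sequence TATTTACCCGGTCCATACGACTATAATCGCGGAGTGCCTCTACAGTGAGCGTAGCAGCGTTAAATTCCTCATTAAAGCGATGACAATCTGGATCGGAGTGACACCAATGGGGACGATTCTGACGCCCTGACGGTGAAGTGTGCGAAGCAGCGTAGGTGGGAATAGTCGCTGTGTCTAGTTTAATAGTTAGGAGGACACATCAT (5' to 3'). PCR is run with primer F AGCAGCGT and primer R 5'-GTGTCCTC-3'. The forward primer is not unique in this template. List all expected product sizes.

146 bp, 53 bp

The forward primer AGCAGCGT matches the top strand at positions 53–60, 146–153.
The reverse primer's reverse complement is GAGGACAC, matching at positions 191–198.
Each forward site pairs with the reverse site to give a product ending at position 198: sizes 146, 53 bp.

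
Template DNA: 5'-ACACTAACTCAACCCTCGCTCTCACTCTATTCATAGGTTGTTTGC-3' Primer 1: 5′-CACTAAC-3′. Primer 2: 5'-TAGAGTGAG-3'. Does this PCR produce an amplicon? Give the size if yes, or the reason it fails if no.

Primer 1 (CACTAAC) matches the top strand at positions 2–8; it acts as a forward primer.
Primer 2's reverse complement is CTCACTCTA, matching the top strand at positions 21–29; it acts as a reverse primer.
The 3' ends face each other across positions 2–29, giving a 28 bp product.

Yes — a 28 bp product.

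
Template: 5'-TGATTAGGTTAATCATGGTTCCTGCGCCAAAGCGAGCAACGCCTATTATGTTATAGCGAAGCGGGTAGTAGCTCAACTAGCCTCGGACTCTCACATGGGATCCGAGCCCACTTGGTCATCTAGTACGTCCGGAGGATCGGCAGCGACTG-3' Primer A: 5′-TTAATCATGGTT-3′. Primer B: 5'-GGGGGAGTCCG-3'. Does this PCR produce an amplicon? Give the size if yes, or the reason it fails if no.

No product — primer B has no binding site in the template.

Primer B (GGGGGAGTCCG) does not match the top strand, and its reverse complement CGGACTCCCCC does not match either.
With no annealing site for primer B, no amplification occurs.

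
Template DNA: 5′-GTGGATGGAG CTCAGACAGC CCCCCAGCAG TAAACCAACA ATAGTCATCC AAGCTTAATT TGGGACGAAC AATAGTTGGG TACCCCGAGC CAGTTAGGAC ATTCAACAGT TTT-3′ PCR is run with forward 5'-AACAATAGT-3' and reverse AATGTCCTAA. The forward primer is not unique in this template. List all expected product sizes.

The forward primer AACAATAGT matches the top strand at positions 37–45, 68–76.
The reverse primer's reverse complement is TTAGGACATT, matching at positions 94–103.
Each forward site pairs with the reverse site to give a product ending at position 103: sizes 67, 36 bp.

67 bp, 36 bp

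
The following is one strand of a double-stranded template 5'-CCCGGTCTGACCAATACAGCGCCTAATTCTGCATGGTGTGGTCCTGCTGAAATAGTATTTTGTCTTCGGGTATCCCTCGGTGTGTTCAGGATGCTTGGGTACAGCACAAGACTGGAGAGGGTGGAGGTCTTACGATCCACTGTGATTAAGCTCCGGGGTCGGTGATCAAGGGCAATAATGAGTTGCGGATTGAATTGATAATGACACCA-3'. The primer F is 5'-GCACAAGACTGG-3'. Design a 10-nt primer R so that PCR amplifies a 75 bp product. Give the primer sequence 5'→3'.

5'-TTATTGCCCT-3'

The forward primer binds at positions 104–115, so a 75 bp product ends at position 104 + 75 − 1 = 178.
The reverse primer anneals to the top strand over positions 169–178, i.e. to AGGGCAATAA.
Its sequence written 5'→3' is the reverse complement: TTATTGCCCT.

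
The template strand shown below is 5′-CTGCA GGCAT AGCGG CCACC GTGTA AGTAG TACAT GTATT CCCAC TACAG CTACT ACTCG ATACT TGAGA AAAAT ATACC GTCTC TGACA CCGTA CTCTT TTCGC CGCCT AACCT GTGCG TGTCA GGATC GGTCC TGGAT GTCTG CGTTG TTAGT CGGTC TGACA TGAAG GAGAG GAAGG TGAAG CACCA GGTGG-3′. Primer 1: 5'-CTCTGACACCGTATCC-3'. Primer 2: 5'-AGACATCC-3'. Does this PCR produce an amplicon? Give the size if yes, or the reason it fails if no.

Primer 1 (CTCTGACACCGTATCC) does not match the top strand, and its reverse complement GGATACGGTGTCAGAG does not match either.
With no annealing site for primer 1, no amplification occurs.

No product — primer 1 has no binding site in the template.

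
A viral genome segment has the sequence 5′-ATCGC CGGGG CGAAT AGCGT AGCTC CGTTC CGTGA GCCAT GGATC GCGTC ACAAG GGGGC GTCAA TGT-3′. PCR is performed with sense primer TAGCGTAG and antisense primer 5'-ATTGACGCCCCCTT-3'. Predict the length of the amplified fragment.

52 bp

Forward primer TAGCGTAG is found on the top strand at positions 15–22.
The reverse primer's reverse complement is AAGGGGGCGTCAAT, which matches the template at positions 53–66.
Amplicon spans positions 15–66: 52 bp.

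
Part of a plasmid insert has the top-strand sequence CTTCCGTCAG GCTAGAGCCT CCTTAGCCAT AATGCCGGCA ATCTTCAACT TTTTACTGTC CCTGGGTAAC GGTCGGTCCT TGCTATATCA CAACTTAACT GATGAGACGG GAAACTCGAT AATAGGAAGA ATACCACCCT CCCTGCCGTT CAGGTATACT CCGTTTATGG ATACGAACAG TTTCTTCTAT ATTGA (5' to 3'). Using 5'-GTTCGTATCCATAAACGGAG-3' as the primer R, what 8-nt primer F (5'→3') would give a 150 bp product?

5'-ATAATGCC-3'

The reverse primer's reverse complement CTCCGTTTATGGATACGAAC matches the template at positions 159–178, so the product ends at position 178.
A 150 bp product then starts at position 178 − 150 + 1 = 29.
The forward primer is identical to the top strand there: ATAATGCC.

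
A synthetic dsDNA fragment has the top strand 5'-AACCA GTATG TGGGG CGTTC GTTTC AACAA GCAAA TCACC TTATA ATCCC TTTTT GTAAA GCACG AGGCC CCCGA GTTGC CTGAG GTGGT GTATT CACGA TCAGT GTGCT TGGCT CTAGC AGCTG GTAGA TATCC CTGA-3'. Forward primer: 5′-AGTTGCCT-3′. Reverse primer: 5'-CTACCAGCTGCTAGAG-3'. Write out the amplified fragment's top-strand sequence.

5'-AGTTGCCTGAGGTGGTGTATTCACGATCAGTGTGCTTGGCTCTAGCAGCTGGTAG-3'

The forward primer matches the template at positions 75–82.
Reverse complement of the reverse primer: CTCTAGCAGCTGGTAG. This occurs on the top strand at positions 114–129.
The product is the template from position 75 through 129 (55 bp).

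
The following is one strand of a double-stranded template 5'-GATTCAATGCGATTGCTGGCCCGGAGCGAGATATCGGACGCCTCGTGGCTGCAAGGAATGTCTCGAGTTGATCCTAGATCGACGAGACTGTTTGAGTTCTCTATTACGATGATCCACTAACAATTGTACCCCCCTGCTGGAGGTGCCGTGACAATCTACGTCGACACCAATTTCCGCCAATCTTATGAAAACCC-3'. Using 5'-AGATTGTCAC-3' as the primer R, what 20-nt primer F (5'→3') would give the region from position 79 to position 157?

The reverse primer's reverse complement GTGACAATCT matches the template at positions 148–157; the product starts at position 79.
The forward primer is identical to the top strand over positions 79–98: TCGACGAGACTGTTTGAGTT.

5'-TCGACGAGACTGTTTGAGTT-3'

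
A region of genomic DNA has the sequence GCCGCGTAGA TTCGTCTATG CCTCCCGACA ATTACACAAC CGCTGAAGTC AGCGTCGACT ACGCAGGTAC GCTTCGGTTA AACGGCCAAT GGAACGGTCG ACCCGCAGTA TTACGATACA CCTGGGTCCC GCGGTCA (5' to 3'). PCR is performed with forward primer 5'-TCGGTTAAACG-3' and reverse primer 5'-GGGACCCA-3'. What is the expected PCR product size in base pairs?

Scanning the template, TCGGTTAAACG occurs at positions 74–84; this primer anneals to the bottom strand there with its 3' end pointing downstream.
Reverse complement of the reverse primer: TGGGTCCC. This occurs on the top strand at positions 123–130.
Amplicon spans positions 74–130: 57 bp.

57 bp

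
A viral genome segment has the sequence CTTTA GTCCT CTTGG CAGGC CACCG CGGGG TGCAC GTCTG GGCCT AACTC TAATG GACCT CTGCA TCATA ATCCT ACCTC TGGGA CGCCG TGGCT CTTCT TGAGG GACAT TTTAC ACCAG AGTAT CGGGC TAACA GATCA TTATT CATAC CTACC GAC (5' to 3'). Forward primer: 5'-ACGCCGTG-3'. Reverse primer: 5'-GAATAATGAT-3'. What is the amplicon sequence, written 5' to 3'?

Forward primer ACGCCGTG is found on the top strand at positions 85–92.
The reverse primer's reverse complement is ATCATTATTC, which matches the template at positions 137–146.
The product is the template from position 85 through 146 (62 bp).

5'-ACGCCGTGGCTCTTCTTGAGGGACATTTTACACCAGAGTATCGGGCTAACAGATCATTATTC-3'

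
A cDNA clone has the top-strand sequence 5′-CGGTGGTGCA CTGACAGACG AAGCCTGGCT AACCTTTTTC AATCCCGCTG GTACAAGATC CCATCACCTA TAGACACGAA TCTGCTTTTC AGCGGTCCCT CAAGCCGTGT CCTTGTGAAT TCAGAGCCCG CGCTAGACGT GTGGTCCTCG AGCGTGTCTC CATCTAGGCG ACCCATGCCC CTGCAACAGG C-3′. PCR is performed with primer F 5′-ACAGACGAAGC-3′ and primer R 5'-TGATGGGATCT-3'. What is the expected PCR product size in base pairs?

Forward primer ACAGACGAAGC is found on the top strand at positions 14–24.
Taking the reverse complement of TGATGGGATCT gives AGATCCCATCA, found at positions 56–66 on the template; the primer anneals here to the top strand with its 3' end pointing upstream.
Amplicon spans positions 14–66: 53 bp.

53 bp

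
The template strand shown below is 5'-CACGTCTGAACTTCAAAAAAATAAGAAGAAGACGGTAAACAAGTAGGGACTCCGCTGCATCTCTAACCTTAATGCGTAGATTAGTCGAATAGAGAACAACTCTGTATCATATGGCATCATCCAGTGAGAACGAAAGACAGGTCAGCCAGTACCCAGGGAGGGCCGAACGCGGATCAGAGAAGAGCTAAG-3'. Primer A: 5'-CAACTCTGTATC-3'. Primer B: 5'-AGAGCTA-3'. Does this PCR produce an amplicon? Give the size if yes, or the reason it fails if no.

Primer A (CAACTCTGTATC) matches the top strand at positions 97–108 (3' end points downstream).
Primer B (AGAGCTA) also matches the top strand directly, at positions 181–187 — its reverse complement TAGCTCT is not present.
Both primers anneal to the bottom strand with 3' ends pointing the same way, so neither can prime synthesis back toward the other.

No product — both primers anneal to the same strand and extend in the same direction.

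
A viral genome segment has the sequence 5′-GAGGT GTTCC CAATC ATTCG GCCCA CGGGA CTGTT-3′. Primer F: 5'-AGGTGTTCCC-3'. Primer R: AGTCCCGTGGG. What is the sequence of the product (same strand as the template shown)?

5'-AGGTGTTCCCAATCATTCGGCCCACGGGACT-3'

The forward primer matches the template at positions 2–11.
The reverse primer's reverse complement is CCCACGGGACT, which matches the template at positions 22–32.
The product is the template from position 2 through 32 (31 bp).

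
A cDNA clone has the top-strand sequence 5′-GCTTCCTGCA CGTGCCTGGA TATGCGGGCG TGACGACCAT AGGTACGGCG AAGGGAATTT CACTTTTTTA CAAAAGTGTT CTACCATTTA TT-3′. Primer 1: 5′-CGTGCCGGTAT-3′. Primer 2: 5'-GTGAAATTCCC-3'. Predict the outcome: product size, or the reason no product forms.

No product — primer 1 has no binding site in the template.

Primer 1 (CGTGCCGGTAT) does not match the top strand, and its reverse complement ATACCGGCACG does not match either.
With no annealing site for primer 1, no amplification occurs.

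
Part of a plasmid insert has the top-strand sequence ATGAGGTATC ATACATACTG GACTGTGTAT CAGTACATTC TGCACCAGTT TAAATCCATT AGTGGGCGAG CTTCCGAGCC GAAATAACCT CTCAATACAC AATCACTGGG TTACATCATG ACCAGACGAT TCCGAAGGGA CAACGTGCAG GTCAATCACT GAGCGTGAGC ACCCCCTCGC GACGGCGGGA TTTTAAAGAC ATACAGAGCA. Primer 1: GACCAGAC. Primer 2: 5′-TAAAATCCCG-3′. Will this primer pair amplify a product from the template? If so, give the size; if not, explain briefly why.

Primer 1 (GACCAGAC) matches the top strand at positions 120–127; it acts as a forward primer.
Primer 2's reverse complement is CGGGATTTTA, matching the top strand at positions 186–195; it acts as a reverse primer.
The 3' ends face each other across positions 120–195, giving a 76 bp product.

Yes — a 76 bp product.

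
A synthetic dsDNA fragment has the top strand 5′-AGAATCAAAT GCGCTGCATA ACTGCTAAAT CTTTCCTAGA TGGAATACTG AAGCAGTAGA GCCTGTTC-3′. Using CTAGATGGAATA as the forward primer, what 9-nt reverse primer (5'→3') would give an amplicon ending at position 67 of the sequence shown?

The forward primer binds at positions 36–47; the product's 3' end on the top strand is position 67.
The reverse primer anneals to the top strand over positions 59–67, i.e. to GAGCCTGTT.
Its sequence written 5'→3' is the reverse complement: AACAGGCTC.

5'-AACAGGCTC-3'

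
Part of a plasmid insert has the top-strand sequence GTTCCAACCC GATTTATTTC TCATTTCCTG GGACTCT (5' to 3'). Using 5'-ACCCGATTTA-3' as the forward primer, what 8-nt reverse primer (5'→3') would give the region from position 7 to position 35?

The product's 3' end on the top strand is position 35.
The reverse primer anneals to the top strand over positions 28–35, i.e. to CTGGGACT.
Its sequence written 5'→3' is the reverse complement: AGTCCCAG.

5'-AGTCCCAG-3'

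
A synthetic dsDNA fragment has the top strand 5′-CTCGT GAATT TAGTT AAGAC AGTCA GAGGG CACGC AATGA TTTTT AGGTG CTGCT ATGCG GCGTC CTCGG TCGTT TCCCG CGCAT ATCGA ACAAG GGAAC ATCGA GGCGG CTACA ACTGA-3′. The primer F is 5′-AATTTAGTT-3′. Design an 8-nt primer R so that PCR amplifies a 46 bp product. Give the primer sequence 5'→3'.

The forward primer binds at positions 7–15, so a 46 bp product ends at position 7 + 46 − 1 = 52.
The reverse primer anneals to the top strand over positions 45–52, i.e. to TAGGTGCT.
Its sequence written 5'→3' is the reverse complement: AGCACCTA.

5'-AGCACCTA-3'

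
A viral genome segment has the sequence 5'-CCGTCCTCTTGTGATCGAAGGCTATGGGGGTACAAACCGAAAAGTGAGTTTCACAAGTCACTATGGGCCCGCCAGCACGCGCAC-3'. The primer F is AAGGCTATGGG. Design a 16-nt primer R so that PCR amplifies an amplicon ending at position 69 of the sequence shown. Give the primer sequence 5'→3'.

The forward primer binds at positions 18–28; the product's 3' end on the top strand is position 69.
The reverse primer anneals to the top strand over positions 54–69, i.e. to CAAGTCACTATGGGCC.
Its sequence written 5'→3' is the reverse complement: GGCCCATAGTGACTTG.

5'-GGCCCATAGTGACTTG-3'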